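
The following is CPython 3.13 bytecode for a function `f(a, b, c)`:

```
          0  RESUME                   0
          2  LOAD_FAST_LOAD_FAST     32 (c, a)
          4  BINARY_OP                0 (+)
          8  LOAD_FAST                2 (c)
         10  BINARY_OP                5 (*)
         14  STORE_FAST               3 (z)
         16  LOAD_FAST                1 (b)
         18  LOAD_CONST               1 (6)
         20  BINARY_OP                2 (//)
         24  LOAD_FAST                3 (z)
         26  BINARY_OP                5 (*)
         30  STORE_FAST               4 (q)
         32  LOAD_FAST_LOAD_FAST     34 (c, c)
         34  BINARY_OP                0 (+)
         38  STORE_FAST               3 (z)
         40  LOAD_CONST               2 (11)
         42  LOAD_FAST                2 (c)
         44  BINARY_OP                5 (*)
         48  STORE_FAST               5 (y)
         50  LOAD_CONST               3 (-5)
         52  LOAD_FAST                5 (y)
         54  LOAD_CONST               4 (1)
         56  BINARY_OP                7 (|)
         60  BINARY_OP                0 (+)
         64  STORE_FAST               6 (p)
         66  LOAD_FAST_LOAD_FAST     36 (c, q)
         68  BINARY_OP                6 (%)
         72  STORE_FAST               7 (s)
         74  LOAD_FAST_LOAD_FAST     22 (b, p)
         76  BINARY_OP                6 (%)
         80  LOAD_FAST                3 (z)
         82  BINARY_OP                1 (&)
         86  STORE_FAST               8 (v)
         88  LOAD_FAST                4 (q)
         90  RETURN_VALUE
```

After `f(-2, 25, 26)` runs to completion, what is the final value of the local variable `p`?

LOAD_FAST_LOAD_FAST c,a → push 26,-2. Stack: [26, -2]
BINARY_OP + → 26 + -2 = 24. Stack: [24]
LOAD_FAST c → push 26. Stack: [24, 26]
BINARY_OP * → 24 * 26 = 624. Stack: [624]
STORE_FAST z → z=624. Stack: []
LOAD_FAST b → push 25. Stack: [25]
LOAD_CONST → push 6. Stack: [25, 6]
BINARY_OP // → 25 // 6 = 4. Stack: [4]
LOAD_FAST z → push 624. Stack: [4, 624]
BINARY_OP * → 4 * 624 = 2496. Stack: [2496]
STORE_FAST q → q=2496. Stack: []
LOAD_FAST_LOAD_FAST c,c → push 26,26. Stack: [26, 26]
BINARY_OP + → 26 + 26 = 52. Stack: [52]
STORE_FAST z → z=52. Stack: []
LOAD_CONST → push 11. Stack: [11]
LOAD_FAST c → push 26. Stack: [11, 26]
BINARY_OP * → 11 * 26 = 286. Stack: [286]
STORE_FAST y → y=286. Stack: []
LOAD_CONST → push -5. Stack: [-5]
LOAD_FAST y → push 286. Stack: [-5, 286]
LOAD_CONST → push 1. Stack: [-5, 286, 1]
BINARY_OP | → 286 | 1 = 287. Stack: [-5, 287]
BINARY_OP + → -5 + 287 = 282. Stack: [282]
STORE_FAST p → p=282. Stack: []
LOAD_FAST_LOAD_FAST c,q → push 26,2496. Stack: [26, 2496]
BINARY_OP % → 26 % 2496 = 26. Stack: [26]
STORE_FAST s → s=26. Stack: []
LOAD_FAST_LOAD_FAST b,p → push 25,282. Stack: [25, 282]
BINARY_OP % → 25 % 282 = 25. Stack: [25]
LOAD_FAST z → push 52. Stack: [25, 52]
BINARY_OP & → 25 & 52 = 16. Stack: [16]
STORE_FAST v → v=16. Stack: []
LOAD_FAST q → push 2496. Stack: [2496]
RETURN_VALUE → return 2496.

282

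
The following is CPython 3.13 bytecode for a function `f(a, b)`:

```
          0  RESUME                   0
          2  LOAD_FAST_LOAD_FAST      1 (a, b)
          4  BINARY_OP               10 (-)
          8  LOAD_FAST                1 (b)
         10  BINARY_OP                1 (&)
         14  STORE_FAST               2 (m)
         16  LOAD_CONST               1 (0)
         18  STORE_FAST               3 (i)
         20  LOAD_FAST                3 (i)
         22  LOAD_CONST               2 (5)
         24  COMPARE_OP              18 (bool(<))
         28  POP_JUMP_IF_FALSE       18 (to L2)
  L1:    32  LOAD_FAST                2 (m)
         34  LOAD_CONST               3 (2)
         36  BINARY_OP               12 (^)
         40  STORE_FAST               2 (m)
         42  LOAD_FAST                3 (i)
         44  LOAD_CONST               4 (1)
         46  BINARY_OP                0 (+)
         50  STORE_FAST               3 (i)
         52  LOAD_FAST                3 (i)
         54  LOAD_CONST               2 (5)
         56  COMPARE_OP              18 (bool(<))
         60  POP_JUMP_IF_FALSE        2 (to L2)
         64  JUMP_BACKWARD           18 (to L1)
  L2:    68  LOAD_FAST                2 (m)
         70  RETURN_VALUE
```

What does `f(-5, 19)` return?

2

LOAD_FAST_LOAD_FAST a,b → push -5,19
BINARY_OP - → -5 - 19 = -24
LOAD_FAST b → push 19
BINARY_OP & → -24 & 19 = 0
STORE_FAST m → m=0
LOAD_CONST → push 0
STORE_FAST i → i=0
LOAD_FAST i → push 0
LOAD_CONST → push 5
COMPARE_OP bool(<) → 0 vs 5 = True
POP_JUMP_IF_FALSE → pop True; no jump
LOAD_FAST m → push 0
LOAD_CONST → push 2
BINARY_OP ^ → 0 ^ 2 = 2
STORE_FAST m → m=2
LOAD_FAST i → push 0
LOAD_CONST → push 1
BINARY_OP + → 0 + 1 = 1
STORE_FAST i → i=1
LOAD_FAST i → push 1
LOAD_CONST → push 5
COMPARE_OP bool(<) → 1 vs 5 = True
POP_JUMP_IF_FALSE → pop True; no jump
LOAD_FAST m → push 2
LOAD_CONST → push 2
BINARY_OP ^ → 2 ^ 2 = 0
STORE_FAST m → m=0
LOAD_FAST i → push 1
LOAD_CONST → push 1
BINARY_OP + → 1 + 1 = 2
STORE_FAST i → i=2
LOAD_FAST i → push 2
LOAD_CONST → push 5
COMPARE_OP bool(<) → 2 vs 5 = True
POP_JUMP_IF_FALSE → pop True; no jump
LOAD_FAST m → push 0
LOAD_CONST → push 2
BINARY_OP ^ → 0 ^ 2 = 2
STORE_FAST m → m=2
LOAD_FAST i → push 2
LOAD_CONST → push 1
BINARY_OP + → 2 + 1 = 3
STORE_FAST i → i=3
LOAD_FAST i → push 3
LOAD_CONST → push 5
COMPARE_OP bool(<) → 3 vs 5 = True
POP_JUMP_IF_FALSE → pop True; no jump
LOAD_FAST m → push 2
LOAD_CONST → push 2
BINARY_OP ^ → 2 ^ 2 = 0
STORE_FAST m → m=0
LOAD_FAST i → push 3
LOAD_CONST → push 1
BINARY_OP + → 3 + 1 = 4
STORE_FAST i → i=4
LOAD_FAST i → push 4
LOAD_CONST → push 5
COMPARE_OP bool(<) → 4 vs 5 = True
POP_JUMP_IF_FALSE → pop True; no jump
LOAD_FAST m → push 0
LOAD_CONST → push 2
BINARY_OP ^ → 0 ^ 2 = 2
STORE_FAST m → m=2
LOAD_FAST i → push 4
LOAD_CONST → push 1
BINARY_OP + → 4 + 1 = 5
STORE_FAST i → i=5
LOAD_FAST i → push 5
LOAD_CONST → push 5
COMPARE_OP bool(<) → 5 vs 5 = False
POP_JUMP_IF_FALSE → pop False; jump
LOAD_FAST m → push 2
RETURN_VALUE → return 2.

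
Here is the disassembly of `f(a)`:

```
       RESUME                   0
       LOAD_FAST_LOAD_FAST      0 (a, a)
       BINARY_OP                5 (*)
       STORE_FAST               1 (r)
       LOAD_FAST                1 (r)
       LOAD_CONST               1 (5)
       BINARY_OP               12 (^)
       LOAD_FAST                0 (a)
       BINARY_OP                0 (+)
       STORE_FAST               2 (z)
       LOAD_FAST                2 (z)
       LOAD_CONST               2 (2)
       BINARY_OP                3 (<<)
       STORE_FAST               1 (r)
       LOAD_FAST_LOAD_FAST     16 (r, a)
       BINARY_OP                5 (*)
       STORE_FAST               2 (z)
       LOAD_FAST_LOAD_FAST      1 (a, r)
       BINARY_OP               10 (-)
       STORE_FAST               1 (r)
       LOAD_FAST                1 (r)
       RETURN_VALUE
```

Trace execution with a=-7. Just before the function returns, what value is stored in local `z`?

LOAD_FAST_LOAD_FAST a,a → push -7,-7. Stack: [-7, -7]
BINARY_OP * → -7 * -7 = 49. Stack: [49]
STORE_FAST r → r=49. Stack: []
LOAD_FAST r → push 49. Stack: [49]
LOAD_CONST → push 5. Stack: [49, 5]
BINARY_OP ^ → 49 ^ 5 = 52. Stack: [52]
LOAD_FAST a → push -7. Stack: [52, -7]
BINARY_OP + → 52 + -7 = 45. Stack: [45]
STORE_FAST z → z=45. Stack: []
LOAD_FAST z → push 45. Stack: [45]
LOAD_CONST → push 2. Stack: [45, 2]
BINARY_OP << → 45 << 2 = 180. Stack: [180]
STORE_FAST r → r=180. Stack: []
LOAD_FAST_LOAD_FAST r,a → push 180,-7. Stack: [180, -7]
BINARY_OP * → 180 * -7 = -1260. Stack: [-1260]
STORE_FAST z → z=-1260. Stack: []
LOAD_FAST_LOAD_FAST a,r → push -7,180. Stack: [-7, 180]
BINARY_OP - → -7 - 180 = -187. Stack: [-187]
STORE_FAST r → r=-187. Stack: []
LOAD_FAST r → push -187. Stack: [-187]
RETURN_VALUE → return -187.

-1260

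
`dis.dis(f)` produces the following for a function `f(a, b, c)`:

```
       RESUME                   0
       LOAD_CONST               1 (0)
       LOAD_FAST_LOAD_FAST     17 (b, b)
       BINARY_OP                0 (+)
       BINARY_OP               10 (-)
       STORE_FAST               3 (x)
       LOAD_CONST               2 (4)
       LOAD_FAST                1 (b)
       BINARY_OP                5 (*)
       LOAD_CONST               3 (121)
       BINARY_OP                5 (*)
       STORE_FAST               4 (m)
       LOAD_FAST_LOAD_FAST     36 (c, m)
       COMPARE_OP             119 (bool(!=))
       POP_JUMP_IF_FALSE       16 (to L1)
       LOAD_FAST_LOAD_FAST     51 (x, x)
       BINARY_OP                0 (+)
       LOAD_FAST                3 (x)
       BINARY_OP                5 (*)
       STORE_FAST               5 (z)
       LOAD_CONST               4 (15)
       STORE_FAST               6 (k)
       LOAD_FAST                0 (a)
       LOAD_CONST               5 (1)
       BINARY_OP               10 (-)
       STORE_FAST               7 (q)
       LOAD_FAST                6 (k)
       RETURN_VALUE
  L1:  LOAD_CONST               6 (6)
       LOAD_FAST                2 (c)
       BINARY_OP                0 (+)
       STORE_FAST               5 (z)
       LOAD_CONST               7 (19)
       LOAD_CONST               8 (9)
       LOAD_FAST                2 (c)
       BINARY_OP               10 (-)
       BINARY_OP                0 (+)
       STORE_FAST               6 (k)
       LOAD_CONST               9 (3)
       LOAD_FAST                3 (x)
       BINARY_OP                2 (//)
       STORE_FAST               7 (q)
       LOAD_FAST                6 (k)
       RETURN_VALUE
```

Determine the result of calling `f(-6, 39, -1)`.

LOAD_CONST → push 0. Stack: [0]
LOAD_FAST_LOAD_FAST b,b → push 39,39. Stack: [0, 39, 39]
BINARY_OP + → 39 + 39 = 78. Stack: [0, 78]
BINARY_OP - → 0 - 78 = -78. Stack: [-78]
STORE_FAST x → x=-78. Stack: []
LOAD_CONST → push 4. Stack: [4]
LOAD_FAST b → push 39. Stack: [4, 39]
BINARY_OP * → 4 * 39 = 156. Stack: [156]
LOAD_CONST → push 121. Stack: [156, 121]
BINARY_OP * → 156 * 121 = 18876. Stack: [18876]
STORE_FAST m → m=18876. Stack: []
LOAD_FAST_LOAD_FAST c,m → push -1,18876. Stack: [-1, 18876]
COMPARE_OP bool(!=) → -1 vs 18876 = True. Stack: [True]
POP_JUMP_IF_FALSE → pop True; no jump. Stack: []
LOAD_FAST_LOAD_FAST x,x → push -78,-78. Stack: [-78, -78]
BINARY_OP + → -78 + -78 = -156. Stack: [-156]
LOAD_FAST x → push -78. Stack: [-156, -78]
BINARY_OP * → -156 * -78 = 12168. Stack: [12168]
STORE_FAST z → z=12168. Stack: []
LOAD_CONST → push 15. Stack: [15]
STORE_FAST k → k=15. Stack: []
LOAD_FAST a → push -6. Stack: [-6]
LOAD_CONST → push 1. Stack: [-6, 1]
BINARY_OP - → -6 - 1 = -7. Stack: [-7]
STORE_FAST q → q=-7. Stack: []
LOAD_FAST k → push 15. Stack: [15]
RETURN_VALUE → return 15.

15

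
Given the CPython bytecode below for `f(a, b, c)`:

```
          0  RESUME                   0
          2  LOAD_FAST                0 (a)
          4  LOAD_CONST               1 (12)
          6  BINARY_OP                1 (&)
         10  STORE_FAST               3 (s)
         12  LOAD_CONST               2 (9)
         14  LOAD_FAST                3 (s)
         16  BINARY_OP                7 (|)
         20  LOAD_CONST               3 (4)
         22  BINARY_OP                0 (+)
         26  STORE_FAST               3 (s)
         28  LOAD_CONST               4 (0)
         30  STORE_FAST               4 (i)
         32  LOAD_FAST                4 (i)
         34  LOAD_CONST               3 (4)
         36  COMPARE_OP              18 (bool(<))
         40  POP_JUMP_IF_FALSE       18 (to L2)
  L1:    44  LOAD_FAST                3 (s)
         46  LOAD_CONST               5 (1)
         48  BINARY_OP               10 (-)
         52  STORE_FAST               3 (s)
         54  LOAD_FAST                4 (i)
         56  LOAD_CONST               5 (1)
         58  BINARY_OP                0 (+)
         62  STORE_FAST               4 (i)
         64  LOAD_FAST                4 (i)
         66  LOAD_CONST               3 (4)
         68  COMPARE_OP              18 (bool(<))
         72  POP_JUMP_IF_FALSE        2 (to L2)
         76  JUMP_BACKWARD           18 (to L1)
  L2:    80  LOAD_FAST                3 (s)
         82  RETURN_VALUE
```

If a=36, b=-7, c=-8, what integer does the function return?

13

LOAD_FAST a → push 36. Stack: [36]
LOAD_CONST → push 12. Stack: [36, 12]
BINARY_OP & → 36 & 12 = 4. Stack: [4]
STORE_FAST s → s=4. Stack: []
LOAD_CONST → push 9. Stack: [9]
LOAD_FAST s → push 4. Stack: [9, 4]
BINARY_OP | → 9 | 4 = 13. Stack: [13]
LOAD_CONST → push 4. Stack: [13, 4]
BINARY_OP + → 13 + 4 = 17. Stack: [17]
STORE_FAST s → s=17. Stack: []
LOAD_CONST → push 0. Stack: [0]
STORE_FAST i → i=0. Stack: []
LOAD_FAST i → push 0. Stack: [0]
LOAD_CONST → push 4. Stack: [0, 4]
COMPARE_OP bool(<) → 0 vs 4 = True. Stack: [True]
POP_JUMP_IF_FALSE → pop True; no jump. Stack: []
LOAD_FAST s → push 17. Stack: [17]
LOAD_CONST → push 1. Stack: [17, 1]
BINARY_OP - → 17 - 1 = 16. Stack: [16]
STORE_FAST s → s=16. Stack: []
LOAD_FAST i → push 0. Stack: [0]
LOAD_CONST → push 1. Stack: [0, 1]
BINARY_OP + → 0 + 1 = 1. Stack: [1]
STORE_FAST i → i=1. Stack: []
LOAD_FAST i → push 1. Stack: [1]
LOAD_CONST → push 4. Stack: [1, 4]
COMPARE_OP bool(<) → 1 vs 4 = True. Stack: [True]
POP_JUMP_IF_FALSE → pop True; no jump. Stack: []
LOAD_FAST s → push 16. Stack: [16]
LOAD_CONST → push 1. Stack: [16, 1]
BINARY_OP - → 16 - 1 = 15. Stack: [15]
STORE_FAST s → s=15. Stack: []
LOAD_FAST i → push 1. Stack: [1]
LOAD_CONST → push 1. Stack: [1, 1]
BINARY_OP + → 1 + 1 = 2. Stack: [2]
STORE_FAST i → i=2. Stack: []
LOAD_FAST i → push 2. Stack: [2]
LOAD_CONST → push 4. Stack: [2, 4]
COMPARE_OP bool(<) → 2 vs 4 = True. Stack: [True]
POP_JUMP_IF_FALSE → pop True; no jump. Stack: []
LOAD_FAST s → push 15. Stack: [15]
LOAD_CONST → push 1. Stack: [15, 1]
BINARY_OP - → 15 - 1 = 14. Stack: [14]
STORE_FAST s → s=14. Stack: []
LOAD_FAST i → push 2. Stack: [2]
LOAD_CONST → push 1. Stack: [2, 1]
BINARY_OP + → 2 + 1 = 3. Stack: [3]
STORE_FAST i → i=3. Stack: []
LOAD_FAST i → push 3. Stack: [3]
LOAD_CONST → push 4. Stack: [3, 4]
COMPARE_OP bool(<) → 3 vs 4 = True. Stack: [True]
POP_JUMP_IF_FALSE → pop True; no jump. Stack: []
LOAD_FAST s → push 14. Stack: [14]
LOAD_CONST → push 1. Stack: [14, 1]
BINARY_OP - → 14 - 1 = 13. Stack: [13]
STORE_FAST s → s=13. Stack: []
LOAD_FAST i → push 3. Stack: [3]
LOAD_CONST → push 1. Stack: [3, 1]
BINARY_OP + → 3 + 1 = 4. Stack: [4]
STORE_FAST i → i=4. Stack: []
LOAD_FAST i → push 4. Stack: [4]
LOAD_CONST → push 4. Stack: [4, 4]
COMPARE_OP bool(<) → 4 vs 4 = False. Stack: [False]
POP_JUMP_IF_FALSE → pop False; jump. Stack: []
LOAD_FAST s → push 13. Stack: [13]
RETURN_VALUE → return 13.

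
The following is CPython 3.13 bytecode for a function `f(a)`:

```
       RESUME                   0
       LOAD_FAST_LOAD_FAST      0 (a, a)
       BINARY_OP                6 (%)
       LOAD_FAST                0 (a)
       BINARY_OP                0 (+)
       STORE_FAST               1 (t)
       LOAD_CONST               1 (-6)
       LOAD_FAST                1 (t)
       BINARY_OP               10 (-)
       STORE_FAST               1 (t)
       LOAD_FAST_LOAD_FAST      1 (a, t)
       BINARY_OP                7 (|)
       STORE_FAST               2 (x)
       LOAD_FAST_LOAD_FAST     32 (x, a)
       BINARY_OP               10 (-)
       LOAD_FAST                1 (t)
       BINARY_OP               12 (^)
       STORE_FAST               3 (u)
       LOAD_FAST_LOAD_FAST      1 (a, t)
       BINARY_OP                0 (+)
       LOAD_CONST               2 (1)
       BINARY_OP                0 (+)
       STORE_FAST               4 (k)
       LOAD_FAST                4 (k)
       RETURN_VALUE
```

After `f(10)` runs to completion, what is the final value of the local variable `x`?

LOAD_FAST_LOAD_FAST a,a → push 10,10. Stack: [10, 10]
BINARY_OP % → 10 % 10 = 0. Stack: [0]
LOAD_FAST a → push 10. Stack: [0, 10]
BINARY_OP + → 0 + 10 = 10. Stack: [10]
STORE_FAST t → t=10. Stack: []
LOAD_CONST → push -6. Stack: [-6]
LOAD_FAST t → push 10. Stack: [-6, 10]
BINARY_OP - → -6 - 10 = -16. Stack: [-16]
STORE_FAST t → t=-16. Stack: []
LOAD_FAST_LOAD_FAST a,t → push 10,-16. Stack: [10, -16]
BINARY_OP | → 10 | -16 = -6. Stack: [-6]
STORE_FAST x → x=-6. Stack: []
LOAD_FAST_LOAD_FAST x,a → push -6,10. Stack: [-6, 10]
BINARY_OP - → -6 - 10 = -16. Stack: [-16]
LOAD_FAST t → push -16. Stack: [-16, -16]
BINARY_OP ^ → -16 ^ -16 = 0. Stack: [0]
STORE_FAST u → u=0. Stack: []
LOAD_FAST_LOAD_FAST a,t → push 10,-16. Stack: [10, -16]
BINARY_OP + → 10 + -16 = -6. Stack: [-6]
LOAD_CONST → push 1. Stack: [-6, 1]
BINARY_OP + → -6 + 1 = -5. Stack: [-5]
STORE_FAST k → k=-5. Stack: []
LOAD_FAST k → push -5. Stack: [-5]
RETURN_VALUE → return -5.

-6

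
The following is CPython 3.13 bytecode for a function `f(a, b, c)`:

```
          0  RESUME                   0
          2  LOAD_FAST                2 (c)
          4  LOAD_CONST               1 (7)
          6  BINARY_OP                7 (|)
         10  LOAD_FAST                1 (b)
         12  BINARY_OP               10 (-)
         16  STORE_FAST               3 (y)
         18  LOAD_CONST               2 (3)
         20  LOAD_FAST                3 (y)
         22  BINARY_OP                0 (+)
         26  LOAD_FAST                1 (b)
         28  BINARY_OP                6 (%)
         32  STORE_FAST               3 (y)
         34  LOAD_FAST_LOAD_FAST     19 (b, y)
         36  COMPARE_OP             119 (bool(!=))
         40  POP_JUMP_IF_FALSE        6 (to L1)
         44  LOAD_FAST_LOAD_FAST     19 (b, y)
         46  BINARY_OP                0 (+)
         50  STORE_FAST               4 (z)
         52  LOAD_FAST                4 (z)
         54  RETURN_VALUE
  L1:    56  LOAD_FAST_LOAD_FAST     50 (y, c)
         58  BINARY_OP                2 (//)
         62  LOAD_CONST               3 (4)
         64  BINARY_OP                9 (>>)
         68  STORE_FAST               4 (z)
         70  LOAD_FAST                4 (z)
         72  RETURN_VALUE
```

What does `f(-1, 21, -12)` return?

LOAD_FAST c → push -12. Stack: [-12]
LOAD_CONST → push 7. Stack: [-12, 7]
BINARY_OP | → -12 | 7 = -9. Stack: [-9]
LOAD_FAST b → push 21. Stack: [-9, 21]
BINARY_OP - → -9 - 21 = -30. Stack: [-30]
STORE_FAST y → y=-30. Stack: []
LOAD_CONST → push 3. Stack: [3]
LOAD_FAST y → push -30. Stack: [3, -30]
BINARY_OP + → 3 + -30 = -27. Stack: [-27]
LOAD_FAST b → push 21. Stack: [-27, 21]
BINARY_OP % → -27 % 21 = 15. Stack: [15]
STORE_FAST y → y=15. Stack: []
LOAD_FAST_LOAD_FAST b,y → push 21,15. Stack: [21, 15]
COMPARE_OP bool(!=) → 21 vs 15 = True. Stack: [True]
POP_JUMP_IF_FALSE → pop True; no jump. Stack: []
LOAD_FAST_LOAD_FAST b,y → push 21,15. Stack: [21, 15]
BINARY_OP + → 21 + 15 = 36. Stack: [36]
STORE_FAST z → z=36. Stack: []
LOAD_FAST z → push 36. Stack: [36]
RETURN_VALUE → return 36.

36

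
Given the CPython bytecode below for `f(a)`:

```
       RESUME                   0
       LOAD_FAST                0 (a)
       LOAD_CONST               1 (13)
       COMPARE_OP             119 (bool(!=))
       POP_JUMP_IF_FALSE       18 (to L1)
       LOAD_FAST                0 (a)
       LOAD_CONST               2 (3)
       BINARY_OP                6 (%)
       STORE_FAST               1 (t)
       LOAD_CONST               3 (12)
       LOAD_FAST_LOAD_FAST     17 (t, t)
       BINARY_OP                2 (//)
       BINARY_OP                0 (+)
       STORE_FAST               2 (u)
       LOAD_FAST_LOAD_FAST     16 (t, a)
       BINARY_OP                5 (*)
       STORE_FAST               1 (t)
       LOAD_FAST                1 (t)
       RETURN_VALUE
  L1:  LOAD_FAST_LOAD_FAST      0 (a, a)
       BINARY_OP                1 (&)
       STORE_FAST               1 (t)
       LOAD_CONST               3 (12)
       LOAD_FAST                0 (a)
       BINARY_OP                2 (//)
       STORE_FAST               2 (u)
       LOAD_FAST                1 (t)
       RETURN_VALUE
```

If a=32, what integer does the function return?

LOAD_FAST a → push 32. Stack: [32]
LOAD_CONST → push 13. Stack: [32, 13]
COMPARE_OP bool(!=) → 32 vs 13 = True. Stack: [True]
POP_JUMP_IF_FALSE → pop True; no jump. Stack: []
LOAD_FAST a → push 32. Stack: [32]
LOAD_CONST → push 3. Stack: [32, 3]
BINARY_OP % → 32 % 3 = 2. Stack: [2]
STORE_FAST t → t=2. Stack: []
LOAD_CONST → push 12. Stack: [12]
LOAD_FAST_LOAD_FAST t,t → push 2,2. Stack: [12, 2, 2]
BINARY_OP // → 2 // 2 = 1. Stack: [12, 1]
BINARY_OP + → 12 + 1 = 13. Stack: [13]
STORE_FAST u → u=13. Stack: []
LOAD_FAST_LOAD_FAST t,a → push 2,32. Stack: [2, 32]
BINARY_OP * → 2 * 32 = 64. Stack: [64]
STORE_FAST t → t=64. Stack: []
LOAD_FAST t → push 64. Stack: [64]
RETURN_VALUE → return 64.

64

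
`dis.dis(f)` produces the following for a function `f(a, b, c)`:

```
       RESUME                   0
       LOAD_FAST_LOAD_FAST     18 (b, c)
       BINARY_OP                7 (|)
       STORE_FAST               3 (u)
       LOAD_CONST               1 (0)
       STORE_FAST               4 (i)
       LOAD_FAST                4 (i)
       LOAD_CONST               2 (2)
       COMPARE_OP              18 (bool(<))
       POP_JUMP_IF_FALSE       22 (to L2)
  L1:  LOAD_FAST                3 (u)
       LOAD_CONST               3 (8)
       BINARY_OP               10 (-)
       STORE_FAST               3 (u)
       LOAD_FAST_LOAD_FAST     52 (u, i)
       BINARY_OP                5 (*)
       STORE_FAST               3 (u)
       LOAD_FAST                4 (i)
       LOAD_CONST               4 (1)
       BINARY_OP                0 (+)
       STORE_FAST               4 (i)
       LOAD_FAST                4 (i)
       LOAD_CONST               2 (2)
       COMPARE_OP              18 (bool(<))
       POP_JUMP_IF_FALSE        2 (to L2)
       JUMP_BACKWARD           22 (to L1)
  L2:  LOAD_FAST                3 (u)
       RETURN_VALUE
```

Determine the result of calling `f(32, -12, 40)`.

-8

LOAD_FAST_LOAD_FAST b,c → push -12,40. Stack: [-12, 40]
BINARY_OP | → -12 | 40 = -4. Stack: [-4]
STORE_FAST u → u=-4. Stack: []
LOAD_CONST → push 0. Stack: [0]
STORE_FAST i → i=0. Stack: []
LOAD_FAST i → push 0. Stack: [0]
LOAD_CONST → push 2. Stack: [0, 2]
COMPARE_OP bool(<) → 0 vs 2 = True. Stack: [True]
POP_JUMP_IF_FALSE → pop True; no jump. Stack: []
LOAD_FAST u → push -4. Stack: [-4]
LOAD_CONST → push 8. Stack: [-4, 8]
BINARY_OP - → -4 - 8 = -12. Stack: [-12]
STORE_FAST u → u=-12. Stack: []
LOAD_FAST_LOAD_FAST u,i → push -12,0. Stack: [-12, 0]
BINARY_OP * → -12 * 0 = 0. Stack: [0]
STORE_FAST u → u=0. Stack: []
LOAD_FAST i → push 0. Stack: [0]
LOAD_CONST → push 1. Stack: [0, 1]
BINARY_OP + → 0 + 1 = 1. Stack: [1]
STORE_FAST i → i=1. Stack: []
LOAD_FAST i → push 1. Stack: [1]
LOAD_CONST → push 2. Stack: [1, 2]
COMPARE_OP bool(<) → 1 vs 2 = True. Stack: [True]
POP_JUMP_IF_FALSE → pop True; no jump. Stack: []
LOAD_FAST u → push 0. Stack: [0]
LOAD_CONST → push 8. Stack: [0, 8]
BINARY_OP - → 0 - 8 = -8. Stack: [-8]
STORE_FAST u → u=-8. Stack: []
LOAD_FAST_LOAD_FAST u,i → push -8,1. Stack: [-8, 1]
BINARY_OP * → -8 * 1 = -8. Stack: [-8]
STORE_FAST u → u=-8. Stack: []
LOAD_FAST i → push 1. Stack: [1]
LOAD_CONST → push 1. Stack: [1, 1]
BINARY_OP + → 1 + 1 = 2. Stack: [2]
STORE_FAST i → i=2. Stack: []
LOAD_FAST i → push 2. Stack: [2]
LOAD_CONST → push 2. Stack: [2, 2]
COMPARE_OP bool(<) → 2 vs 2 = False. Stack: [False]
POP_JUMP_IF_FALSE → pop False; jump. Stack: []
LOAD_FAST u → push -8. Stack: [-8]
RETURN_VALUE → return -8.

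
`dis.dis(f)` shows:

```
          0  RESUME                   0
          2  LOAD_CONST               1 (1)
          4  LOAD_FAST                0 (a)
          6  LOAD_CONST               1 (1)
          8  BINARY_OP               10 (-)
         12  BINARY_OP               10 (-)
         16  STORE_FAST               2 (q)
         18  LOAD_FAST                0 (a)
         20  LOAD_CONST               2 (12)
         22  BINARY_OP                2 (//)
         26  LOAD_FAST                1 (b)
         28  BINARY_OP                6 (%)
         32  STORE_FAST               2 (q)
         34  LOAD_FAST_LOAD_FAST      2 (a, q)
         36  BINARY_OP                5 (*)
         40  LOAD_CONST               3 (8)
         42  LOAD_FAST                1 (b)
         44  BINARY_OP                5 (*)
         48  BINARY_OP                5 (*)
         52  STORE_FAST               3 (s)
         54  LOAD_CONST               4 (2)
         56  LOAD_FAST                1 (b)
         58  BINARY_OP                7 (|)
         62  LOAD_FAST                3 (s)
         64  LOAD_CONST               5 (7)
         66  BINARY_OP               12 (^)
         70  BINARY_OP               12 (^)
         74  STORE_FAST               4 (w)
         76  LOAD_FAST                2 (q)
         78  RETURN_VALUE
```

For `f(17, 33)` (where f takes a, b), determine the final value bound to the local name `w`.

LOAD_CONST → push 1. Stack: [1]
LOAD_FAST a → push 17. Stack: [1, 17]
LOAD_CONST → push 1. Stack: [1, 17, 1]
BINARY_OP - → 17 - 1 = 16. Stack: [1, 16]
BINARY_OP - → 1 - 16 = -15. Stack: [-15]
STORE_FAST q → q=-15. Stack: []
LOAD_FAST a → push 17. Stack: [17]
LOAD_CONST → push 12. Stack: [17, 12]
BINARY_OP // → 17 // 12 = 1. Stack: [1]
LOAD_FAST b → push 33. Stack: [1, 33]
BINARY_OP % → 1 % 33 = 1. Stack: [1]
STORE_FAST q → q=1. Stack: []
LOAD_FAST_LOAD_FAST a,q → push 17,1. Stack: [17, 1]
BINARY_OP * → 17 * 1 = 17. Stack: [17]
LOAD_CONST → push 8. Stack: [17, 8]
LOAD_FAST b → push 33. Stack: [17, 8, 33]
BINARY_OP * → 8 * 33 = 264. Stack: [17, 264]
BINARY_OP * → 17 * 264 = 4488. Stack: [4488]
STORE_FAST s → s=4488. Stack: []
LOAD_CONST → push 2. Stack: [2]
LOAD_FAST b → push 33. Stack: [2, 33]
BINARY_OP | → 2 | 33 = 35. Stack: [35]
LOAD_FAST s → push 4488. Stack: [35, 4488]
LOAD_CONST → push 7. Stack: [35, 4488, 7]
BINARY_OP ^ → 4488 ^ 7 = 4495. Stack: [35, 4495]
BINARY_OP ^ → 35 ^ 4495 = 4524. Stack: [4524]
STORE_FAST w → w=4524. Stack: []
LOAD_FAST q → push 1. Stack: [1]
RETURN_VALUE → return 1.

4524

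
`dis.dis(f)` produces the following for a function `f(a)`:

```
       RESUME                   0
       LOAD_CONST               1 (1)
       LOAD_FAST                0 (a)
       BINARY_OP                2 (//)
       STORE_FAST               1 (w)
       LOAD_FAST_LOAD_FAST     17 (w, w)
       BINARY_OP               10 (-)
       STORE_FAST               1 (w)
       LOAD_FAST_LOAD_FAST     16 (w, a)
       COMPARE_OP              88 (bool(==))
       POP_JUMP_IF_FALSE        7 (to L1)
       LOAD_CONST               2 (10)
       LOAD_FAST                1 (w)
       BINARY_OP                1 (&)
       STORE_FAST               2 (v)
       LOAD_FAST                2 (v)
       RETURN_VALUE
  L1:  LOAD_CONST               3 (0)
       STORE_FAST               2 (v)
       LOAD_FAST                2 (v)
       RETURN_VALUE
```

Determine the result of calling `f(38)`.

LOAD_CONST → push 1. Stack: [1]
LOAD_FAST a → push 38. Stack: [1, 38]
BINARY_OP // → 1 // 38 = 0. Stack: [0]
STORE_FAST w → w=0. Stack: []
LOAD_FAST_LOAD_FAST w,w → push 0,0. Stack: [0, 0]
BINARY_OP - → 0 - 0 = 0. Stack: [0]
STORE_FAST w → w=0. Stack: []
LOAD_FAST_LOAD_FAST w,a → push 0,38. Stack: [0, 38]
COMPARE_OP bool(==) → 0 vs 38 = False. Stack: [False]
POP_JUMP_IF_FALSE → pop False; jump. Stack: []
LOAD_CONST → push 0. Stack: [0]
STORE_FAST v → v=0. Stack: []
LOAD_FAST v → push 0. Stack: [0]
RETURN_VALUE → return 0.

0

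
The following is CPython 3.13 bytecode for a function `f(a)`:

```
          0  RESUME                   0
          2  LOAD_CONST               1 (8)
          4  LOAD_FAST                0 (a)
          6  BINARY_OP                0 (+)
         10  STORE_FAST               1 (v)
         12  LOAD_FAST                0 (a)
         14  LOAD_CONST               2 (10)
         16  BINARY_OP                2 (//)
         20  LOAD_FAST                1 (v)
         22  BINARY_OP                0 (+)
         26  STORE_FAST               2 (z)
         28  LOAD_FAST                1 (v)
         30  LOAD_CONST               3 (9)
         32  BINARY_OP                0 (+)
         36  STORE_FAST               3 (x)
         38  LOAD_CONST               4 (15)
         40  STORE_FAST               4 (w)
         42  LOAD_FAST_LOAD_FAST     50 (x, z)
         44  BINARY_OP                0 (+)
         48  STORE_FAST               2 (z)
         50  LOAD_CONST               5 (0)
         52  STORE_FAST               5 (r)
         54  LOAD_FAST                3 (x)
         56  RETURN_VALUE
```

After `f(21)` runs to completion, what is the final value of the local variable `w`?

LOAD_CONST → push 8. Stack: [8]
LOAD_FAST a → push 21. Stack: [8, 21]
BINARY_OP + → 8 + 21 = 29. Stack: [29]
STORE_FAST v → v=29. Stack: []
LOAD_FAST a → push 21. Stack: [21]
LOAD_CONST → push 10. Stack: [21, 10]
BINARY_OP // → 21 // 10 = 2. Stack: [2]
LOAD_FAST v → push 29. Stack: [2, 29]
BINARY_OP + → 2 + 29 = 31. Stack: [31]
STORE_FAST z → z=31. Stack: []
LOAD_FAST v → push 29. Stack: [29]
LOAD_CONST → push 9. Stack: [29, 9]
BINARY_OP + → 29 + 9 = 38. Stack: [38]
STORE_FAST x → x=38. Stack: []
LOAD_CONST → push 15. Stack: [15]
STORE_FAST w → w=15. Stack: []
LOAD_FAST_LOAD_FAST x,z → push 38,31. Stack: [38, 31]
BINARY_OP + → 38 + 31 = 69. Stack: [69]
STORE_FAST z → z=69. Stack: []
LOAD_CONST → push 0. Stack: [0]
STORE_FAST r → r=0. Stack: []
LOAD_FAST x → push 38. Stack: [38]
RETURN_VALUE → return 38.

15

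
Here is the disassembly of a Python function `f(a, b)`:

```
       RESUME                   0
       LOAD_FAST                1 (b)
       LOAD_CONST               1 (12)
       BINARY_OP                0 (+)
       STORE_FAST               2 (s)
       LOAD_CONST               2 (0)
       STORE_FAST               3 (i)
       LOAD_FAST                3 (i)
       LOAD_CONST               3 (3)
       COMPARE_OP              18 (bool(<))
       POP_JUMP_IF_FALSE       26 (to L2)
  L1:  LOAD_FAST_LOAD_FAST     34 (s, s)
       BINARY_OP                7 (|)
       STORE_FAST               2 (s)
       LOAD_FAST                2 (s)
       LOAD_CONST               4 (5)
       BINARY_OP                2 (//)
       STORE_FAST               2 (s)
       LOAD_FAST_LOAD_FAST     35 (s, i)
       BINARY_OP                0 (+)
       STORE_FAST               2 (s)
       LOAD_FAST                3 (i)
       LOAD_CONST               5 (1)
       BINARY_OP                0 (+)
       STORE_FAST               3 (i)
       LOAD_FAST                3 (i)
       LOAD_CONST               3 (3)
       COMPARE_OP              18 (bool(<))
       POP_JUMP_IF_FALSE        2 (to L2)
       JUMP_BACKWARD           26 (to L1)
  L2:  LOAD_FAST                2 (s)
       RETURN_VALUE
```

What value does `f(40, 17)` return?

2

LOAD_FAST b → push 17. Stack: [17]
LOAD_CONST → push 12. Stack: [17, 12]
BINARY_OP + → 17 + 12 = 29. Stack: [29]
STORE_FAST s → s=29. Stack: []
LOAD_CONST → push 0. Stack: [0]
STORE_FAST i → i=0. Stack: []
LOAD_FAST i → push 0. Stack: [0]
LOAD_CONST → push 3. Stack: [0, 3]
COMPARE_OP bool(<) → 0 vs 3 = True. Stack: [True]
POP_JUMP_IF_FALSE → pop True; no jump. Stack: []
LOAD_FAST_LOAD_FAST s,s → push 29,29. Stack: [29, 29]
BINARY_OP | → 29 | 29 = 29. Stack: [29]
STORE_FAST s → s=29. Stack: []
LOAD_FAST s → push 29. Stack: [29]
LOAD_CONST → push 5. Stack: [29, 5]
BINARY_OP // → 29 // 5 = 5. Stack: [5]
STORE_FAST s → s=5. Stack: []
LOAD_FAST_LOAD_FAST s,i → push 5,0. Stack: [5, 0]
BINARY_OP + → 5 + 0 = 5. Stack: [5]
STORE_FAST s → s=5. Stack: []
LOAD_FAST i → push 0. Stack: [0]
LOAD_CONST → push 1. Stack: [0, 1]
BINARY_OP + → 0 + 1 = 1. Stack: [1]
STORE_FAST i → i=1. Stack: []
LOAD_FAST i → push 1. Stack: [1]
LOAD_CONST → push 3. Stack: [1, 3]
COMPARE_OP bool(<) → 1 vs 3 = True. Stack: [True]
POP_JUMP_IF_FALSE → pop True; no jump. Stack: []
LOAD_FAST_LOAD_FAST s,s → push 5,5. Stack: [5, 5]
BINARY_OP | → 5 | 5 = 5. Stack: [5]
STORE_FAST s → s=5. Stack: []
LOAD_FAST s → push 5. Stack: [5]
LOAD_CONST → push 5. Stack: [5, 5]
BINARY_OP // → 5 // 5 = 1. Stack: [1]
STORE_FAST s → s=1. Stack: []
LOAD_FAST_LOAD_FAST s,i → push 1,1. Stack: [1, 1]
BINARY_OP + → 1 + 1 = 2. Stack: [2]
STORE_FAST s → s=2. Stack: []
LOAD_FAST i → push 1. Stack: [1]
LOAD_CONST → push 1. Stack: [1, 1]
BINARY_OP + → 1 + 1 = 2. Stack: [2]
STORE_FAST i → i=2. Stack: []
LOAD_FAST i → push 2. Stack: [2]
LOAD_CONST → push 3. Stack: [2, 3]
COMPARE_OP bool(<) → 2 vs 3 = True. Stack: [True]
POP_JUMP_IF_FALSE → pop True; no jump. Stack: []
LOAD_FAST_LOAD_FAST s,s → push 2,2. Stack: [2, 2]
BINARY_OP | → 2 | 2 = 2. Stack: [2]
STORE_FAST s → s=2. Stack: []
LOAD_FAST s → push 2. Stack: [2]
LOAD_CONST → push 5. Stack: [2, 5]
BINARY_OP // → 2 // 5 = 0. Stack: [0]
STORE_FAST s → s=0. Stack: []
LOAD_FAST_LOAD_FAST s,i → push 0,2. Stack: [0, 2]
BINARY_OP + → 0 + 2 = 2. Stack: [2]
STORE_FAST s → s=2. Stack: []
LOAD_FAST i → push 2. Stack: [2]
LOAD_CONST → push 1. Stack: [2, 1]
BINARY_OP + → 2 + 1 = 3. Stack: [3]
STORE_FAST i → i=3. Stack: []
LOAD_FAST i → push 3. Stack: [3]
LOAD_CONST → push 3. Stack: [3, 3]
COMPARE_OP bool(<) → 3 vs 3 = False. Stack: [False]
POP_JUMP_IF_FALSE → pop False; jump. Stack: []
LOAD_FAST s → push 2. Stack: [2]
RETURN_VALUE → return 2.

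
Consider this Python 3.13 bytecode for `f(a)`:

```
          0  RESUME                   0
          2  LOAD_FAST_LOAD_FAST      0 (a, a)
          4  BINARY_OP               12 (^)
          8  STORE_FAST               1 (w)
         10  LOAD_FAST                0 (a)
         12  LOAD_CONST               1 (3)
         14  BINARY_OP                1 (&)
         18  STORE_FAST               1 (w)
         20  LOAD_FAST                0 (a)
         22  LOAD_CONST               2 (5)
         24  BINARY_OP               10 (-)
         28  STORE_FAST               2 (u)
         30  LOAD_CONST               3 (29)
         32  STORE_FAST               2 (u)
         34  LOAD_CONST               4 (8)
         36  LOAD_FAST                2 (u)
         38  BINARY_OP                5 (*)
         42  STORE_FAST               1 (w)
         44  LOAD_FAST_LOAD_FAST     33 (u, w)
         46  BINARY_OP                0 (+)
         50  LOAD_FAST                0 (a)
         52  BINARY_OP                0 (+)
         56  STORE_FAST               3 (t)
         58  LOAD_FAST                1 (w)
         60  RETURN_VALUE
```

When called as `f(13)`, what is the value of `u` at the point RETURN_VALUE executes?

LOAD_FAST_LOAD_FAST a,a → push 13,13. Stack: [13, 13]
BINARY_OP ^ → 13 ^ 13 = 0. Stack: [0]
STORE_FAST w → w=0. Stack: []
LOAD_FAST a → push 13. Stack: [13]
LOAD_CONST → push 3. Stack: [13, 3]
BINARY_OP & → 13 & 3 = 1. Stack: [1]
STORE_FAST w → w=1. Stack: []
LOAD_FAST a → push 13. Stack: [13]
LOAD_CONST → push 5. Stack: [13, 5]
BINARY_OP - → 13 - 5 = 8. Stack: [8]
STORE_FAST u → u=8. Stack: []
LOAD_CONST → push 29. Stack: [29]
STORE_FAST u → u=29. Stack: []
LOAD_CONST → push 8. Stack: [8]
LOAD_FAST u → push 29. Stack: [8, 29]
BINARY_OP * → 8 * 29 = 232. Stack: [232]
STORE_FAST w → w=232. Stack: []
LOAD_FAST_LOAD_FAST u,w → push 29,232. Stack: [29, 232]
BINARY_OP + → 29 + 232 = 261. Stack: [261]
LOAD_FAST a → push 13. Stack: [261, 13]
BINARY_OP + → 261 + 13 = 274. Stack: [274]
STORE_FAST t → t=274. Stack: []
LOAD_FAST w → push 232. Stack: [232]
RETURN_VALUE → return 232.

29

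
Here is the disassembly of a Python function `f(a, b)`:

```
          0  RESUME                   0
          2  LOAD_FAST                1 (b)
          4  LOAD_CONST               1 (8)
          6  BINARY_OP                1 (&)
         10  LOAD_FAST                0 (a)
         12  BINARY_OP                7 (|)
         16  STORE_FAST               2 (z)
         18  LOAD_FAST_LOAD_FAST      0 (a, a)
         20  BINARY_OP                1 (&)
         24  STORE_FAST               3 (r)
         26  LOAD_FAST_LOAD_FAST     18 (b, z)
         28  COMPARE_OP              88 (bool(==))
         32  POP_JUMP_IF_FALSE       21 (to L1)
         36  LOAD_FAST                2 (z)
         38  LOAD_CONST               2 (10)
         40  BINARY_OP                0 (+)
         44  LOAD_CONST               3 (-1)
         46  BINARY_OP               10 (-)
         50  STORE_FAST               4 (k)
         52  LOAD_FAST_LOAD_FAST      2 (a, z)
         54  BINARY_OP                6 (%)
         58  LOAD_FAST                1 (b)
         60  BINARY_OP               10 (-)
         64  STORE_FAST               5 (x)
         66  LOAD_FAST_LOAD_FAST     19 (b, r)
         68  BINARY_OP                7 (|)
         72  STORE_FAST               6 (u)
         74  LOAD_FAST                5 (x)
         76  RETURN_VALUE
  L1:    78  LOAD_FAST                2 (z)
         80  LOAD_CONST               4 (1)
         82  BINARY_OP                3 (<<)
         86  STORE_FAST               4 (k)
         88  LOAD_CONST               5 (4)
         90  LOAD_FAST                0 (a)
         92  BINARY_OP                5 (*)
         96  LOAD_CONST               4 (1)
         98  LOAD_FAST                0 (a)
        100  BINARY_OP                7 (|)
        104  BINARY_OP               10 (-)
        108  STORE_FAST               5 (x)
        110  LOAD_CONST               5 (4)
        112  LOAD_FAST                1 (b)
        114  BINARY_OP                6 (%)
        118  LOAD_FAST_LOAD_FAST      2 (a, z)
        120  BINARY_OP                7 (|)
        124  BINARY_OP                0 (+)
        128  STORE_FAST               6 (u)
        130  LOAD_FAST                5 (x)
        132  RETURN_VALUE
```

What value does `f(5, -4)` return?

LOAD_FAST b → push -4. Stack: [-4]
LOAD_CONST → push 8. Stack: [-4, 8]
BINARY_OP & → -4 & 8 = 8. Stack: [8]
LOAD_FAST a → push 5. Stack: [8, 5]
BINARY_OP | → 8 | 5 = 13. Stack: [13]
STORE_FAST z → z=13. Stack: []
LOAD_FAST_LOAD_FAST a,a → push 5,5. Stack: [5, 5]
BINARY_OP & → 5 & 5 = 5. Stack: [5]
STORE_FAST r → r=5. Stack: []
LOAD_FAST_LOAD_FAST b,z → push -4,13. Stack: [-4, 13]
COMPARE_OP bool(==) → -4 vs 13 = False. Stack: [False]
POP_JUMP_IF_FALSE → pop False; jump. Stack: []
LOAD_FAST z → push 13. Stack: [13]
LOAD_CONST → push 1. Stack: [13, 1]
BINARY_OP << → 13 << 1 = 26. Stack: [26]
STORE_FAST k → k=26. Stack: []
LOAD_CONST → push 4. Stack: [4]
LOAD_FAST a → push 5. Stack: [4, 5]
BINARY_OP * → 4 * 5 = 20. Stack: [20]
LOAD_CONST → push 1. Stack: [20, 1]
LOAD_FAST a → push 5. Stack: [20, 1, 5]
BINARY_OP | → 1 | 5 = 5. Stack: [20, 5]
BINARY_OP - → 20 - 5 = 15. Stack: [15]
STORE_FAST x → x=15. Stack: []
LOAD_CONST → push 4. Stack: [4]
LOAD_FAST b → push -4. Stack: [4, -4]
BINARY_OP % → 4 % -4 = 0. Stack: [0]
LOAD_FAST_LOAD_FAST a,z → push 5,13. Stack: [0, 5, 13]
BINARY_OP | → 5 | 13 = 13. Stack: [0, 13]
BINARY_OP + → 0 + 13 = 13. Stack: [13]
STORE_FAST u → u=13. Stack: []
LOAD_FAST x → push 15. Stack: [15]
RETURN_VALUE → return 15.

15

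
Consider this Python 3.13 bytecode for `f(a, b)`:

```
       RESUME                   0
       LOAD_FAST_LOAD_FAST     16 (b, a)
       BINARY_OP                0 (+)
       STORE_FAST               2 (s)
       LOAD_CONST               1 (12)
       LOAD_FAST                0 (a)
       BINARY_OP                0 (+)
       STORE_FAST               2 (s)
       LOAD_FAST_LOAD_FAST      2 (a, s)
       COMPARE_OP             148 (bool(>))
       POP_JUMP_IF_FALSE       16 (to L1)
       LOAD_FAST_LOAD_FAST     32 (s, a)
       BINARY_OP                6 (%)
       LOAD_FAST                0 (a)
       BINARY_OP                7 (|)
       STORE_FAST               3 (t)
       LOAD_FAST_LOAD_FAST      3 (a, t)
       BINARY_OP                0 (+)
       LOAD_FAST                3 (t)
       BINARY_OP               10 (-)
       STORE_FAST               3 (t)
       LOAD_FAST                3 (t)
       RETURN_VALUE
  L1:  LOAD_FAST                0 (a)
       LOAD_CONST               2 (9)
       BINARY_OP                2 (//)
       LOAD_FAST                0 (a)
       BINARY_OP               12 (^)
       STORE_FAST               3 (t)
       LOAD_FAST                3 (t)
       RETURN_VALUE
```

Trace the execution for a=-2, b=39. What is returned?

1

LOAD_FAST_LOAD_FAST b,a → push 39,-2. Stack: [39, -2]
BINARY_OP + → 39 + -2 = 37. Stack: [37]
STORE_FAST s → s=37. Stack: []
LOAD_CONST → push 12. Stack: [12]
LOAD_FAST a → push -2. Stack: [12, -2]
BINARY_OP + → 12 + -2 = 10. Stack: [10]
STORE_FAST s → s=10. Stack: []
LOAD_FAST_LOAD_FAST a,s → push -2,10. Stack: [-2, 10]
COMPARE_OP bool(>) → -2 vs 10 = False. Stack: [False]
POP_JUMP_IF_FALSE → pop False; jump. Stack: []
LOAD_FAST a → push -2. Stack: [-2]
LOAD_CONST → push 9. Stack: [-2, 9]
BINARY_OP // → -2 // 9 = -1. Stack: [-1]
LOAD_FAST a → push -2. Stack: [-1, -2]
BINARY_OP ^ → -1 ^ -2 = 1. Stack: [1]
STORE_FAST t → t=1. Stack: []
LOAD_FAST t → push 1. Stack: [1]
RETURN_VALUE → return 1.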